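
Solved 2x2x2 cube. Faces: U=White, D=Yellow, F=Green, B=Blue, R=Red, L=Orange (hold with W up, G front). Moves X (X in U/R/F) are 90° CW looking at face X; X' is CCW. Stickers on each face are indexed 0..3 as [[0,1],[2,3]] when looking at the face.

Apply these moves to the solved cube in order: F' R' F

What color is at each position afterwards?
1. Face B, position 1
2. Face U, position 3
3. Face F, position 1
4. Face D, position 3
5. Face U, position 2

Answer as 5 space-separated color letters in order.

Answer: B W G G W

Derivation:
After move 1 (F'): F=GGGG U=WWRR R=YRYR D=OOYY L=OWOW
After move 2 (R'): R=RRYY U=WBRB F=GWGR D=OGYG B=YBOB
After move 3 (F): F=GGRW U=WBWW R=RRBY D=YRYG L=OOOG
Query 1: B[1] = B
Query 2: U[3] = W
Query 3: F[1] = G
Query 4: D[3] = G
Query 5: U[2] = W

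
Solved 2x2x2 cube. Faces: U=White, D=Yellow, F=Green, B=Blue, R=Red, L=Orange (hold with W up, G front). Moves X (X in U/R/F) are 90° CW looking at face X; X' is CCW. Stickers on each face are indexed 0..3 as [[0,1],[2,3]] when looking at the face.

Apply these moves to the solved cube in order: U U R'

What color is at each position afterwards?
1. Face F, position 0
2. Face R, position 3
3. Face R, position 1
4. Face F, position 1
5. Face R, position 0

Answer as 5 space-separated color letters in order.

After move 1 (U): U=WWWW F=RRGG R=BBRR B=OOBB L=GGOO
After move 2 (U): U=WWWW F=BBGG R=OORR B=GGBB L=RROO
After move 3 (R'): R=OROR U=WBWG F=BWGW D=YBYG B=YGYB
Query 1: F[0] = B
Query 2: R[3] = R
Query 3: R[1] = R
Query 4: F[1] = W
Query 5: R[0] = O

Answer: B R R W O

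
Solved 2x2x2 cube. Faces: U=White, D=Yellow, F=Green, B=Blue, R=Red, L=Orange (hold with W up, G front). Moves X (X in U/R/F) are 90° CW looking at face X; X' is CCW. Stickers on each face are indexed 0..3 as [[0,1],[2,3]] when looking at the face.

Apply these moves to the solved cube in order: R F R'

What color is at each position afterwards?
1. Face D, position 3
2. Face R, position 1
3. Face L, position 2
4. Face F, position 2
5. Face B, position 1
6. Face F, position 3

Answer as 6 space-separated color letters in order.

Answer: Y R O Y B O

Derivation:
After move 1 (R): R=RRRR U=WGWG F=GYGY D=YBYB B=WBWB
After move 2 (F): F=GGYY U=WGOO R=WRGR D=RRYB L=OYOB
After move 3 (R'): R=RRWG U=WWOW F=GGYO D=RGYY B=BBRB
Query 1: D[3] = Y
Query 2: R[1] = R
Query 3: L[2] = O
Query 4: F[2] = Y
Query 5: B[1] = B
Query 6: F[3] = O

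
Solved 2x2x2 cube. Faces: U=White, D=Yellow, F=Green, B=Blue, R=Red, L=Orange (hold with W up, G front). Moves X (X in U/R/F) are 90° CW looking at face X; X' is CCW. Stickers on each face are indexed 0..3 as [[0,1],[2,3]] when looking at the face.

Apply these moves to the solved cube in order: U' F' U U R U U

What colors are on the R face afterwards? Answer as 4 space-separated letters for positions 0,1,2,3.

Answer: Y G R W

Derivation:
After move 1 (U'): U=WWWW F=OOGG R=GGRR B=RRBB L=BBOO
After move 2 (F'): F=OGOG U=WWGR R=YGYR D=BOYY L=BWOW
After move 3 (U): U=GWRW F=YGOG R=RRYR B=BWBB L=OGOW
After move 4 (U): U=RGWW F=RROG R=BWYR B=OGBB L=YGOW
After move 5 (R): R=YBRW U=RRWG F=ROOY D=BBYO B=WGGB
After move 6 (U): U=WRGR F=YBOY R=WGRW B=YGGB L=ROOW
After move 7 (U): U=GWRR F=WGOY R=YGRW B=ROGB L=YBOW
Query: R face = YGRW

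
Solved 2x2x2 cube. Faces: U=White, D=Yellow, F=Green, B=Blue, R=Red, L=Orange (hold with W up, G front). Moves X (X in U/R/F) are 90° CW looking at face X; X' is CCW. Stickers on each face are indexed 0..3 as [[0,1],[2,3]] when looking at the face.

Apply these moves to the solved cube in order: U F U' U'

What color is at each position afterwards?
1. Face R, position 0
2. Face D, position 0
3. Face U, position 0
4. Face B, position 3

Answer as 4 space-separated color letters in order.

After move 1 (U): U=WWWW F=RRGG R=BBRR B=OOBB L=GGOO
After move 2 (F): F=GRGR U=WWOG R=WBWR D=RBYY L=GYOY
After move 3 (U'): U=WGWO F=GYGR R=GRWR B=WBBB L=OOOY
After move 4 (U'): U=GOWW F=OOGR R=GYWR B=GRBB L=WBOY
Query 1: R[0] = G
Query 2: D[0] = R
Query 3: U[0] = G
Query 4: B[3] = B

Answer: G R G B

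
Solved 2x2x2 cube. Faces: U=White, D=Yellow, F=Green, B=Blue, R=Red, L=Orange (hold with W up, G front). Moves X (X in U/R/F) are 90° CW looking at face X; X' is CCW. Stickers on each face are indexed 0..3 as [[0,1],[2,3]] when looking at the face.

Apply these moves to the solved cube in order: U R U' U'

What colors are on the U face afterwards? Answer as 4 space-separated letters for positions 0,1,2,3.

Answer: G W R W

Derivation:
After move 1 (U): U=WWWW F=RRGG R=BBRR B=OOBB L=GGOO
After move 2 (R): R=RBRB U=WRWG F=RYGY D=YBYO B=WOWB
After move 3 (U'): U=RGWW F=GGGY R=RYRB B=RBWB L=WOOO
After move 4 (U'): U=GWRW F=WOGY R=GGRB B=RYWB L=RBOO
Query: U face = GWRW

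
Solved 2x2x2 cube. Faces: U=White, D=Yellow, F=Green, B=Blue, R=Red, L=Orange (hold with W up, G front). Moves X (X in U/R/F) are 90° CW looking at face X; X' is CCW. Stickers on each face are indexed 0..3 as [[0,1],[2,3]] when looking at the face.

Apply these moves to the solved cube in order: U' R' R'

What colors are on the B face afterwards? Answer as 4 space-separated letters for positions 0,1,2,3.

After move 1 (U'): U=WWWW F=OOGG R=GGRR B=RRBB L=BBOO
After move 2 (R'): R=GRGR U=WBWR F=OWGW D=YOYG B=YRYB
After move 3 (R'): R=RRGG U=WYWY F=OBGR D=YWYW B=GROB
Query: B face = GROB

Answer: G R O B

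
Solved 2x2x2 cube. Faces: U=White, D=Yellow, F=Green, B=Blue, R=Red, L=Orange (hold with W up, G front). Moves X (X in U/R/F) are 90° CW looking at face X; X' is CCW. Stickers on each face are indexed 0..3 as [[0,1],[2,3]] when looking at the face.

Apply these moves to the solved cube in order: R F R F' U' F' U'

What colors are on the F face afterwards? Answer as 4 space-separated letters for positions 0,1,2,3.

Answer: O G O G

Derivation:
After move 1 (R): R=RRRR U=WGWG F=GYGY D=YBYB B=WBWB
After move 2 (F): F=GGYY U=WGOO R=WRGR D=RRYB L=OYOB
After move 3 (R): R=GWRR U=WGOY F=GRYB D=RWYW B=OBGB
After move 4 (F'): F=RBGY U=WGGR R=WWRR D=YBYW L=OYOO
After move 5 (U'): U=GRWG F=OYGY R=RBRR B=WWGB L=OBOO
After move 6 (F'): F=YYOG U=GRRR R=BBYR D=BOYW L=OGOW
After move 7 (U'): U=RRGR F=OGOG R=YYYR B=BBGB L=WWOW
Query: F face = OGOG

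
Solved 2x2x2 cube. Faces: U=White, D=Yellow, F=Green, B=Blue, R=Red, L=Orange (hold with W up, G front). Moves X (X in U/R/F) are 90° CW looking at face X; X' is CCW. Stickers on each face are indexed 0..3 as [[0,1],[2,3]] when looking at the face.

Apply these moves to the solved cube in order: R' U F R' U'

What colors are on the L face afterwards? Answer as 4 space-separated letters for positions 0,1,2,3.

Answer: G O O G

Derivation:
After move 1 (R'): R=RRRR U=WBWB F=GWGW D=YGYG B=YBYB
After move 2 (U): U=WWBB F=RRGW R=YBRR B=OOYB L=GWOO
After move 3 (F): F=GRWR U=WWOW R=BBBR D=RYYG L=GYOG
After move 4 (R'): R=BRBB U=WYOO F=GWWW D=RRYR B=GOYB
After move 5 (U'): U=YOWO F=GYWW R=GWBB B=BRYB L=GOOG
Query: L face = GOOG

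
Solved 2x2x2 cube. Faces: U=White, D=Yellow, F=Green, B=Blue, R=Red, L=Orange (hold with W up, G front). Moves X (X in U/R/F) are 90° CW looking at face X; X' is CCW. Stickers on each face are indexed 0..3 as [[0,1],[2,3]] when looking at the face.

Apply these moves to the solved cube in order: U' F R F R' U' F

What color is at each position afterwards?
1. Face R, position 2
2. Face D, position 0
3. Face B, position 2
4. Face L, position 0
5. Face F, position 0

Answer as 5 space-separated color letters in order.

Answer: Y O W R Y

Derivation:
After move 1 (U'): U=WWWW F=OOGG R=GGRR B=RRBB L=BBOO
After move 2 (F): F=GOGO U=WWOB R=WGWR D=RGYY L=BYOY
After move 3 (R): R=WWRG U=WOOO F=GGGY D=RBYR B=BRWB
After move 4 (F): F=GGYG U=WOYY R=OWOG D=RWYR L=BROB
After move 5 (R'): R=WGOO U=WWYB F=GOYY D=RGYG B=RRWB
After move 6 (U'): U=WBWY F=BRYY R=GOOO B=WGWB L=RROB
After move 7 (F): F=YBYR U=WBBR R=WOYO D=OGYG L=RROG
Query 1: R[2] = Y
Query 2: D[0] = O
Query 3: B[2] = W
Query 4: L[0] = R
Query 5: F[0] = Y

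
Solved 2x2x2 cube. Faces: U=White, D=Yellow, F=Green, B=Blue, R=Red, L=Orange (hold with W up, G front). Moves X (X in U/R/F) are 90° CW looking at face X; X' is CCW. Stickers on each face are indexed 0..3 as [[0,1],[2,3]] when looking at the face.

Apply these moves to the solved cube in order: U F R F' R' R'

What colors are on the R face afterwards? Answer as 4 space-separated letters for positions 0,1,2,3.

After move 1 (U): U=WWWW F=RRGG R=BBRR B=OOBB L=GGOO
After move 2 (F): F=GRGR U=WWOG R=WBWR D=RBYY L=GYOY
After move 3 (R): R=WWRB U=WROR F=GBGY D=RBYO B=GOWB
After move 4 (F'): F=BYGG U=WRWR R=BWRB D=YYYO L=GROO
After move 5 (R'): R=WBBR U=WWWG F=BRGR D=YYYG B=OOYB
After move 6 (R'): R=BRWB U=WYWO F=BWGG D=YRYR B=GOYB
Query: R face = BRWB

Answer: B R W B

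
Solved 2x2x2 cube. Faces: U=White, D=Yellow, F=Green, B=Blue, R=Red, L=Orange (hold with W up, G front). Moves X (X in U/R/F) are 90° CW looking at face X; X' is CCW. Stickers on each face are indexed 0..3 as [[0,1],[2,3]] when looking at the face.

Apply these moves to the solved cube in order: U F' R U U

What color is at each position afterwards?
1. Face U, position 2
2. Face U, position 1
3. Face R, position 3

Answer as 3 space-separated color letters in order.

After move 1 (U): U=WWWW F=RRGG R=BBRR B=OOBB L=GGOO
After move 2 (F'): F=RGRG U=WWBR R=YBYR D=GOYY L=GWOW
After move 3 (R): R=YYRB U=WGBG F=RORY D=GBYO B=ROWB
After move 4 (U): U=BWGG F=YYRY R=RORB B=GWWB L=ROOW
After move 5 (U): U=GBGW F=RORY R=GWRB B=ROWB L=YYOW
Query 1: U[2] = G
Query 2: U[1] = B
Query 3: R[3] = B

Answer: G B B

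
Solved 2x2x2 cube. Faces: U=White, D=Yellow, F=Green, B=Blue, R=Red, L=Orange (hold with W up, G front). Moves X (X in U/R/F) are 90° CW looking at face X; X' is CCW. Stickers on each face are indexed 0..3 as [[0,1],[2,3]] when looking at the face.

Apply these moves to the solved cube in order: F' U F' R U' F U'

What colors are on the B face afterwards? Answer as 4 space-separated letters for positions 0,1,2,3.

Answer: R W W B

Derivation:
After move 1 (F'): F=GGGG U=WWRR R=YRYR D=OOYY L=OWOW
After move 2 (U): U=RWRW F=YRGG R=BBYR B=OWBB L=GGOW
After move 3 (F'): F=RGYG U=RWBY R=OBOR D=GWYY L=GWOR
After move 4 (R): R=OORB U=RGBG F=RWYY D=GBYO B=YWWB
After move 5 (U'): U=GGRB F=GWYY R=RWRB B=OOWB L=YWOR
After move 6 (F): F=YGYW U=GGRW R=RWBB D=RRYO L=YGOB
After move 7 (U'): U=GWGR F=YGYW R=YGBB B=RWWB L=OOOB
Query: B face = RWWB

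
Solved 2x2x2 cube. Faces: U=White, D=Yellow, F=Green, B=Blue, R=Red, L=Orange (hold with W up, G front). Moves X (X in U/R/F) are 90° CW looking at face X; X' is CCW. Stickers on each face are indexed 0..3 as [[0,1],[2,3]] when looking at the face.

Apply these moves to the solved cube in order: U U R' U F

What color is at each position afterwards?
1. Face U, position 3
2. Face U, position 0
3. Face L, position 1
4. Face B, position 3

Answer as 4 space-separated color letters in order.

Answer: W W Y B

Derivation:
After move 1 (U): U=WWWW F=RRGG R=BBRR B=OOBB L=GGOO
After move 2 (U): U=WWWW F=BBGG R=OORR B=GGBB L=RROO
After move 3 (R'): R=OROR U=WBWG F=BWGW D=YBYG B=YGYB
After move 4 (U): U=WWGB F=ORGW R=YGOR B=RRYB L=BWOO
After move 5 (F): F=GOWR U=WWOW R=GGBR D=OYYG L=BYOB
Query 1: U[3] = W
Query 2: U[0] = W
Query 3: L[1] = Y
Query 4: B[3] = B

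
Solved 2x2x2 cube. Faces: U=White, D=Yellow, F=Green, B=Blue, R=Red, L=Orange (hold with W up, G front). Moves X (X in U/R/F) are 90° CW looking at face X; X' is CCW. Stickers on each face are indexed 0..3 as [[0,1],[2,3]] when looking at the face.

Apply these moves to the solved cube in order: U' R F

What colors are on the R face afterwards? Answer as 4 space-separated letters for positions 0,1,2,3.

After move 1 (U'): U=WWWW F=OOGG R=GGRR B=RRBB L=BBOO
After move 2 (R): R=RGRG U=WOWG F=OYGY D=YBYR B=WRWB
After move 3 (F): F=GOYY U=WOOB R=WGGG D=RRYR L=BYOB
Query: R face = WGGG

Answer: W G G G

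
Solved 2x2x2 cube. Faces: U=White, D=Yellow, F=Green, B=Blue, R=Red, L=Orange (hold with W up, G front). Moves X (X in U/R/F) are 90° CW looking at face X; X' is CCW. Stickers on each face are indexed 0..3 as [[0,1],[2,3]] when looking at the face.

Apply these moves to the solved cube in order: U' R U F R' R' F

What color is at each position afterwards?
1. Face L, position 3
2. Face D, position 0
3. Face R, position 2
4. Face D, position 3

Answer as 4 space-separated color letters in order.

After move 1 (U'): U=WWWW F=OOGG R=GGRR B=RRBB L=BBOO
After move 2 (R): R=RGRG U=WOWG F=OYGY D=YBYR B=WRWB
After move 3 (U): U=WWGO F=RGGY R=WRRG B=BBWB L=OYOO
After move 4 (F): F=GRYG U=WWOY R=GROG D=RWYR L=OYOB
After move 5 (R'): R=RGGO U=WWOB F=GWYY D=RRYG B=RBWB
After move 6 (R'): R=GORG U=WWOR F=GWYB D=RWYY B=GBRB
After move 7 (F): F=YGBW U=WWBY R=OORG D=RGYY L=OROW
Query 1: L[3] = W
Query 2: D[0] = R
Query 3: R[2] = R
Query 4: D[3] = Y

Answer: W R R Y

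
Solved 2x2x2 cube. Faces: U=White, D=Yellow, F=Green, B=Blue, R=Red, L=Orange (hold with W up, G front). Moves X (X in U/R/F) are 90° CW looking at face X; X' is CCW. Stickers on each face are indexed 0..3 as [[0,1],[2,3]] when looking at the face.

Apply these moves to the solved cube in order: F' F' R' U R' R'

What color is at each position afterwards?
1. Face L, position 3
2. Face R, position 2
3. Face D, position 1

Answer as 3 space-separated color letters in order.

After move 1 (F'): F=GGGG U=WWRR R=YRYR D=OOYY L=OWOW
After move 2 (F'): F=GGGG U=WWYY R=OROR D=WWYY L=OROR
After move 3 (R'): R=RROO U=WBYB F=GWGY D=WGYG B=YBWB
After move 4 (U): U=YWBB F=RRGY R=YBOO B=ORWB L=GWOR
After move 5 (R'): R=BOYO U=YWBO F=RWGB D=WRYY B=GRGB
After move 6 (R'): R=OOBY U=YGBG F=RWGO D=WWYB B=YRRB
Query 1: L[3] = R
Query 2: R[2] = B
Query 3: D[1] = W

Answer: R B W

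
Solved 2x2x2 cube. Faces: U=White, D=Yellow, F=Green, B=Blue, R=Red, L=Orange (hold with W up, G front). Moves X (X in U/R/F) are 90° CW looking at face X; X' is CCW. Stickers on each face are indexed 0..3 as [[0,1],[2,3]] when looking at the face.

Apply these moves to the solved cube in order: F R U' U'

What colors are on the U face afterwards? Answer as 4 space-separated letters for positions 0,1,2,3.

Answer: G O G W

Derivation:
After move 1 (F): F=GGGG U=WWOO R=WRWR D=RRYY L=OYOY
After move 2 (R): R=WWRR U=WGOG F=GRGY D=RBYB B=OBWB
After move 3 (U'): U=GGWO F=OYGY R=GRRR B=WWWB L=OBOY
After move 4 (U'): U=GOGW F=OBGY R=OYRR B=GRWB L=WWOY
Query: U face = GOGW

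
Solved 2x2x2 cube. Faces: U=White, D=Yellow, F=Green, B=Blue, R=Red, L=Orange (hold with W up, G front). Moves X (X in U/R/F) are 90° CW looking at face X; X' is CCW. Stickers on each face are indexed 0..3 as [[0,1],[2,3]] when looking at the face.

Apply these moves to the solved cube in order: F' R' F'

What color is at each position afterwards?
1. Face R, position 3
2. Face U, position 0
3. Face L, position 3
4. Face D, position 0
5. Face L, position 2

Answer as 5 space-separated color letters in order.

After move 1 (F'): F=GGGG U=WWRR R=YRYR D=OOYY L=OWOW
After move 2 (R'): R=RRYY U=WBRB F=GWGR D=OGYG B=YBOB
After move 3 (F'): F=WRGG U=WBRY R=GROY D=WWYG L=OBOR
Query 1: R[3] = Y
Query 2: U[0] = W
Query 3: L[3] = R
Query 4: D[0] = W
Query 5: L[2] = O

Answer: Y W R W O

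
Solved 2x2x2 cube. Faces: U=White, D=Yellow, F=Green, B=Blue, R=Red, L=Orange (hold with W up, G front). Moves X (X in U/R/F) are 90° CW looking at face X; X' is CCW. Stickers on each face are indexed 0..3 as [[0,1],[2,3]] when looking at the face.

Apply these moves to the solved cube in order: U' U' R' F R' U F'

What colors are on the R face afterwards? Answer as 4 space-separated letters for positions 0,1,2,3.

After move 1 (U'): U=WWWW F=OOGG R=GGRR B=RRBB L=BBOO
After move 2 (U'): U=WWWW F=BBGG R=OORR B=GGBB L=RROO
After move 3 (R'): R=OROR U=WBWG F=BWGW D=YBYG B=YGYB
After move 4 (F): F=GBWW U=WBOR R=WRGR D=OOYG L=RYOB
After move 5 (R'): R=RRWG U=WYOY F=GBWR D=OBYW B=GGOB
After move 6 (U): U=OWYY F=RRWR R=GGWG B=RYOB L=GBOB
After move 7 (F'): F=RRRW U=OWGW R=BGOG D=BBYW L=GYOY
Query: R face = BGOG

Answer: B G O G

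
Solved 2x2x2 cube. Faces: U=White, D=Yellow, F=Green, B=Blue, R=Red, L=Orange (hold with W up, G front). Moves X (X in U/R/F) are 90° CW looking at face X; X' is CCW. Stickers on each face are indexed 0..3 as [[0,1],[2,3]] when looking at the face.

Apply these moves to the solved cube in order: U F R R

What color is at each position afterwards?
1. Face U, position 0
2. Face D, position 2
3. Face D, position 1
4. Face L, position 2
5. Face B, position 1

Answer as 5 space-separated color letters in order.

After move 1 (U): U=WWWW F=RRGG R=BBRR B=OOBB L=GGOO
After move 2 (F): F=GRGR U=WWOG R=WBWR D=RBYY L=GYOY
After move 3 (R): R=WWRB U=WROR F=GBGY D=RBYO B=GOWB
After move 4 (R): R=RWBW U=WBOY F=GBGO D=RWYG B=RORB
Query 1: U[0] = W
Query 2: D[2] = Y
Query 3: D[1] = W
Query 4: L[2] = O
Query 5: B[1] = O

Answer: W Y W O O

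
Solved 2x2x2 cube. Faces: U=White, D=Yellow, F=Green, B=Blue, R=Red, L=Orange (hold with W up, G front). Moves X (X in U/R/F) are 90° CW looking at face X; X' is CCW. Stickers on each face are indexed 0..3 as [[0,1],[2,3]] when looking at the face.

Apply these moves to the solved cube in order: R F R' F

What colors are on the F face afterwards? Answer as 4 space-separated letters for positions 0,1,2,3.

Answer: Y G O G

Derivation:
After move 1 (R): R=RRRR U=WGWG F=GYGY D=YBYB B=WBWB
After move 2 (F): F=GGYY U=WGOO R=WRGR D=RRYB L=OYOB
After move 3 (R'): R=RRWG U=WWOW F=GGYO D=RGYY B=BBRB
After move 4 (F): F=YGOG U=WWBY R=ORWG D=WRYY L=OROG
Query: F face = YGOG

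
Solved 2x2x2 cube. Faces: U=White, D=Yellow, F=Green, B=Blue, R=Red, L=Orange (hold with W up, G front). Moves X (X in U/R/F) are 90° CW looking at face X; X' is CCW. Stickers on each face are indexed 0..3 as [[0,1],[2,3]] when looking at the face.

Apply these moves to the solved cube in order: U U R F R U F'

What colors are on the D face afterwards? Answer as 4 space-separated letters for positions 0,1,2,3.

After move 1 (U): U=WWWW F=RRGG R=BBRR B=OOBB L=GGOO
After move 2 (U): U=WWWW F=BBGG R=OORR B=GGBB L=RROO
After move 3 (R): R=RORO U=WBWG F=BYGY D=YBYG B=WGWB
After move 4 (F): F=GBYY U=WBOR R=WOGO D=RRYG L=RYOB
After move 5 (R): R=GWOO U=WBOY F=GRYG D=RWYW B=RGBB
After move 6 (U): U=OWYB F=GWYG R=RGOO B=RYBB L=GROB
After move 7 (F'): F=WGGY U=OWRO R=WGRO D=RBYW L=GBOY
Query: D face = RBYW

Answer: R B Y W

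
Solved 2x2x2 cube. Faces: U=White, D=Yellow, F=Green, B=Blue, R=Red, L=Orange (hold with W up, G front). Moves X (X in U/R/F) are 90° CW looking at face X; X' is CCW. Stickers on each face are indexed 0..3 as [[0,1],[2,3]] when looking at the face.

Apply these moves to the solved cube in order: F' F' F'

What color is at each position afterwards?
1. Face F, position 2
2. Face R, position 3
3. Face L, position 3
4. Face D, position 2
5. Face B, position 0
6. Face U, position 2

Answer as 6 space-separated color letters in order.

Answer: G R Y Y B O

Derivation:
After move 1 (F'): F=GGGG U=WWRR R=YRYR D=OOYY L=OWOW
After move 2 (F'): F=GGGG U=WWYY R=OROR D=WWYY L=OROR
After move 3 (F'): F=GGGG U=WWOO R=WRWR D=RRYY L=OYOY
Query 1: F[2] = G
Query 2: R[3] = R
Query 3: L[3] = Y
Query 4: D[2] = Y
Query 5: B[0] = B
Query 6: U[2] = O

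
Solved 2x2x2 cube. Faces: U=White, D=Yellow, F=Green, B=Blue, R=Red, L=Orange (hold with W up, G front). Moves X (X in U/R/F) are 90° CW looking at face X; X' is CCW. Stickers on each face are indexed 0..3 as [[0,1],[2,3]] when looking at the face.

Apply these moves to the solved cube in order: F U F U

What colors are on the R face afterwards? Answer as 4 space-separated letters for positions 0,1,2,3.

Answer: O Y W R

Derivation:
After move 1 (F): F=GGGG U=WWOO R=WRWR D=RRYY L=OYOY
After move 2 (U): U=OWOW F=WRGG R=BBWR B=OYBB L=GGOY
After move 3 (F): F=GWGR U=OWYG R=OBWR D=WBYY L=GROR
After move 4 (U): U=YOGW F=OBGR R=OYWR B=GRBB L=GWOR
Query: R face = OYWR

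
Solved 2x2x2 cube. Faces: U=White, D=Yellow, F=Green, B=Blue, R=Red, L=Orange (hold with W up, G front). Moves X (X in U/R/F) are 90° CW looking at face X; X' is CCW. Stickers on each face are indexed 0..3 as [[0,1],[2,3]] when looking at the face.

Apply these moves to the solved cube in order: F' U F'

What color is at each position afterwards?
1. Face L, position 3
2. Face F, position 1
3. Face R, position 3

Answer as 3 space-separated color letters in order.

After move 1 (F'): F=GGGG U=WWRR R=YRYR D=OOYY L=OWOW
After move 2 (U): U=RWRW F=YRGG R=BBYR B=OWBB L=GGOW
After move 3 (F'): F=RGYG U=RWBY R=OBOR D=GWYY L=GWOR
Query 1: L[3] = R
Query 2: F[1] = G
Query 3: R[3] = R

Answer: R G R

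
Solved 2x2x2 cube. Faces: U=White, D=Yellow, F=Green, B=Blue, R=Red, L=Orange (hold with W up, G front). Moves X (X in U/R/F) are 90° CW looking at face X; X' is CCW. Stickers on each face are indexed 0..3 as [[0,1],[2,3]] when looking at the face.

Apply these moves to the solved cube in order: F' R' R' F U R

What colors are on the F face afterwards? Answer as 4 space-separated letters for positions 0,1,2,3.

Answer: R R B R

Derivation:
After move 1 (F'): F=GGGG U=WWRR R=YRYR D=OOYY L=OWOW
After move 2 (R'): R=RRYY U=WBRB F=GWGR D=OGYG B=YBOB
After move 3 (R'): R=RYRY U=WORY F=GBGB D=OWYR B=GBGB
After move 4 (F): F=GGBB U=WOWW R=RYYY D=RRYR L=OOOW
After move 5 (U): U=WWWO F=RYBB R=GBYY B=OOGB L=GGOW
After move 6 (R): R=YGYB U=WYWB F=RRBR D=RGYO B=OOWB
Query: F face = RRBR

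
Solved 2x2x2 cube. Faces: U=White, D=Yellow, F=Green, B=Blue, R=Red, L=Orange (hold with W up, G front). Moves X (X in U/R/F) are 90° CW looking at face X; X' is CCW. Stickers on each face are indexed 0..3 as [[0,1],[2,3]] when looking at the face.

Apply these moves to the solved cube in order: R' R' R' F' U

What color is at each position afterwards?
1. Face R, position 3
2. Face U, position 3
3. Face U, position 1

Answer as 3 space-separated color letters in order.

After move 1 (R'): R=RRRR U=WBWB F=GWGW D=YGYG B=YBYB
After move 2 (R'): R=RRRR U=WYWY F=GBGB D=YWYW B=GBGB
After move 3 (R'): R=RRRR U=WGWG F=GYGY D=YBYB B=WBWB
After move 4 (F'): F=YYGG U=WGRR R=BRYR D=OOYB L=OGOW
After move 5 (U): U=RWRG F=BRGG R=WBYR B=OGWB L=YYOW
Query 1: R[3] = R
Query 2: U[3] = G
Query 3: U[1] = W

Answer: R G W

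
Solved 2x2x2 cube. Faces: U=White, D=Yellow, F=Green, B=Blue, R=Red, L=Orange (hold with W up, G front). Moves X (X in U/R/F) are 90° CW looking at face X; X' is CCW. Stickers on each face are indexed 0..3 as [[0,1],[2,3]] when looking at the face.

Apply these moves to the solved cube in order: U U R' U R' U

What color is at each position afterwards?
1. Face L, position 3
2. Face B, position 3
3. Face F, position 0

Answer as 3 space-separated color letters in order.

After move 1 (U): U=WWWW F=RRGG R=BBRR B=OOBB L=GGOO
After move 2 (U): U=WWWW F=BBGG R=OORR B=GGBB L=RROO
After move 3 (R'): R=OROR U=WBWG F=BWGW D=YBYG B=YGYB
After move 4 (U): U=WWGB F=ORGW R=YGOR B=RRYB L=BWOO
After move 5 (R'): R=GRYO U=WYGR F=OWGB D=YRYW B=GRBB
After move 6 (U): U=GWRY F=GRGB R=GRYO B=BWBB L=OWOO
Query 1: L[3] = O
Query 2: B[3] = B
Query 3: F[0] = G

Answer: O B G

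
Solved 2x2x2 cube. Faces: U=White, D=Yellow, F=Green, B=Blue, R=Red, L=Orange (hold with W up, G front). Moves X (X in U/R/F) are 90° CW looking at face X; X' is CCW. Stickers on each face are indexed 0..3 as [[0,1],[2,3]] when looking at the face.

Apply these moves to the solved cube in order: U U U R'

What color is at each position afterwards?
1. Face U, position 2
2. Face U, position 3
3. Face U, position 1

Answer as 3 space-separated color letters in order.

After move 1 (U): U=WWWW F=RRGG R=BBRR B=OOBB L=GGOO
After move 2 (U): U=WWWW F=BBGG R=OORR B=GGBB L=RROO
After move 3 (U): U=WWWW F=OOGG R=GGRR B=RRBB L=BBOO
After move 4 (R'): R=GRGR U=WBWR F=OWGW D=YOYG B=YRYB
Query 1: U[2] = W
Query 2: U[3] = R
Query 3: U[1] = B

Answer: W R B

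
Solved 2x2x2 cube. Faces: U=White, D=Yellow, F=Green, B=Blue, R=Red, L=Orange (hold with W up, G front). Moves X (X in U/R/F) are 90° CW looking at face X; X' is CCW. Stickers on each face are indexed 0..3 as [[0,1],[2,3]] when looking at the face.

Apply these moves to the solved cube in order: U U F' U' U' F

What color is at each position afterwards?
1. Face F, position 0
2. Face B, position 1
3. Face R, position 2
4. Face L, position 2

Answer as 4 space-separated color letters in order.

Answer: B G W O

Derivation:
After move 1 (U): U=WWWW F=RRGG R=BBRR B=OOBB L=GGOO
After move 2 (U): U=WWWW F=BBGG R=OORR B=GGBB L=RROO
After move 3 (F'): F=BGBG U=WWOR R=YOYR D=ROYY L=RWOW
After move 4 (U'): U=WRWO F=RWBG R=BGYR B=YOBB L=GGOW
After move 5 (U'): U=ROWW F=GGBG R=RWYR B=BGBB L=YOOW
After move 6 (F): F=BGGG U=ROWO R=WWWR D=YRYY L=YROO
Query 1: F[0] = B
Query 2: B[1] = G
Query 3: R[2] = W
Query 4: L[2] = O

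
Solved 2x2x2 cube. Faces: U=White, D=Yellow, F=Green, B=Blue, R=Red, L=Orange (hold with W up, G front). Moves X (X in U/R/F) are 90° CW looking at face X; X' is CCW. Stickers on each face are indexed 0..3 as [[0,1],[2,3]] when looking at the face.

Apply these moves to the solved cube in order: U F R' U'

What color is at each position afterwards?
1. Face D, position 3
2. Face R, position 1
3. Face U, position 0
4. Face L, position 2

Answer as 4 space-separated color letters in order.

After move 1 (U): U=WWWW F=RRGG R=BBRR B=OOBB L=GGOO
After move 2 (F): F=GRGR U=WWOG R=WBWR D=RBYY L=GYOY
After move 3 (R'): R=BRWW U=WBOO F=GWGG D=RRYR B=YOBB
After move 4 (U'): U=BOWO F=GYGG R=GWWW B=BRBB L=YOOY
Query 1: D[3] = R
Query 2: R[1] = W
Query 3: U[0] = B
Query 4: L[2] = O

Answer: R W B O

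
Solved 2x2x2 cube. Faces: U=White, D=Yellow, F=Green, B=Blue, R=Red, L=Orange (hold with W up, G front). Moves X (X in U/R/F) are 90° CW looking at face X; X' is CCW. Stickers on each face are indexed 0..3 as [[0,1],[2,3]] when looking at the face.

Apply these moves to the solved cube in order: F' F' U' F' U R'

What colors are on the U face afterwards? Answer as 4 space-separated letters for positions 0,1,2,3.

After move 1 (F'): F=GGGG U=WWRR R=YRYR D=OOYY L=OWOW
After move 2 (F'): F=GGGG U=WWYY R=OROR D=WWYY L=OROR
After move 3 (U'): U=WYWY F=ORGG R=GGOR B=ORBB L=BBOR
After move 4 (F'): F=RGOG U=WYGO R=WGWR D=BRYY L=BYOW
After move 5 (U): U=GWOY F=WGOG R=ORWR B=BYBB L=RGOW
After move 6 (R'): R=RROW U=GBOB F=WWOY D=BGYG B=YYRB
Query: U face = GBOB

Answer: G B O B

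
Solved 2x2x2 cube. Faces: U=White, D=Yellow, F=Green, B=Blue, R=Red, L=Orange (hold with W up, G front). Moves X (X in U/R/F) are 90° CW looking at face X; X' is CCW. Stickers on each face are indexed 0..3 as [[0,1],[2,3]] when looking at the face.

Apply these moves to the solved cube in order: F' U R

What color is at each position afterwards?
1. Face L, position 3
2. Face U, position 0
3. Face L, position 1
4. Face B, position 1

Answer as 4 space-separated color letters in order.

After move 1 (F'): F=GGGG U=WWRR R=YRYR D=OOYY L=OWOW
After move 2 (U): U=RWRW F=YRGG R=BBYR B=OWBB L=GGOW
After move 3 (R): R=YBRB U=RRRG F=YOGY D=OBYO B=WWWB
Query 1: L[3] = W
Query 2: U[0] = R
Query 3: L[1] = G
Query 4: B[1] = W

Answer: W R G W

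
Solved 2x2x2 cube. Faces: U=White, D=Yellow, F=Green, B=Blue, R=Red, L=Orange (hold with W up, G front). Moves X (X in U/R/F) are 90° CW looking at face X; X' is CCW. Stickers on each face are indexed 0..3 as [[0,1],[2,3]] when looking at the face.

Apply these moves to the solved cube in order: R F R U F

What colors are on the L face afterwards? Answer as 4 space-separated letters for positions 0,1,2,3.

Answer: G R O W

Derivation:
After move 1 (R): R=RRRR U=WGWG F=GYGY D=YBYB B=WBWB
After move 2 (F): F=GGYY U=WGOO R=WRGR D=RRYB L=OYOB
After move 3 (R): R=GWRR U=WGOY F=GRYB D=RWYW B=OBGB
After move 4 (U): U=OWYG F=GWYB R=OBRR B=OYGB L=GROB
After move 5 (F): F=YGBW U=OWBR R=YBGR D=ROYW L=GROW
Query: L face = GROW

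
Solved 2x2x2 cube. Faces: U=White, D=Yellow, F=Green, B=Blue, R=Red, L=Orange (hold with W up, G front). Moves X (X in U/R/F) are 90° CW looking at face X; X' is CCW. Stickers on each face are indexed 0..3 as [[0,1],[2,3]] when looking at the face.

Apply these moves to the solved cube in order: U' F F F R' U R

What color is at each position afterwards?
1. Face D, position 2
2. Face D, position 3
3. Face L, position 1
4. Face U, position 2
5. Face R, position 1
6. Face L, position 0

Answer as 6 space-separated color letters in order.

Answer: Y B W R Y O

Derivation:
After move 1 (U'): U=WWWW F=OOGG R=GGRR B=RRBB L=BBOO
After move 2 (F): F=GOGO U=WWOB R=WGWR D=RGYY L=BYOY
After move 3 (F): F=GGOO U=WWYY R=OGBR D=WWYY L=BROG
After move 4 (F): F=OGOG U=WWGR R=YGYR D=BOYY L=BWOW
After move 5 (R'): R=GRYY U=WBGR F=OWOR D=BGYG B=YROB
After move 6 (U): U=GWRB F=GROR R=YRYY B=BWOB L=OWOW
After move 7 (R): R=YYYR U=GRRR F=GGOG D=BOYB B=BWWB
Query 1: D[2] = Y
Query 2: D[3] = B
Query 3: L[1] = W
Query 4: U[2] = R
Query 5: R[1] = Y
Query 6: L[0] = O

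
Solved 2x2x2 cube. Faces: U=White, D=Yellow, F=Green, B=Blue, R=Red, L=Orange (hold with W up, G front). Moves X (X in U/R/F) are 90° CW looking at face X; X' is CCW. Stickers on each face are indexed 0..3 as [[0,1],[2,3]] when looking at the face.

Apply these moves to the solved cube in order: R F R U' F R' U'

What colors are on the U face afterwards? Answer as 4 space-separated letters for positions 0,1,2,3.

After move 1 (R): R=RRRR U=WGWG F=GYGY D=YBYB B=WBWB
After move 2 (F): F=GGYY U=WGOO R=WRGR D=RRYB L=OYOB
After move 3 (R): R=GWRR U=WGOY F=GRYB D=RWYW B=OBGB
After move 4 (U'): U=GYWO F=OYYB R=GRRR B=GWGB L=OBOB
After move 5 (F): F=YOBY U=GYBB R=WROR D=RGYW L=OROW
After move 6 (R'): R=RRWO U=GGBG F=YYBB D=ROYY B=WWGB
After move 7 (U'): U=GGGB F=ORBB R=YYWO B=RRGB L=WWOW
Query: U face = GGGB

Answer: G G G B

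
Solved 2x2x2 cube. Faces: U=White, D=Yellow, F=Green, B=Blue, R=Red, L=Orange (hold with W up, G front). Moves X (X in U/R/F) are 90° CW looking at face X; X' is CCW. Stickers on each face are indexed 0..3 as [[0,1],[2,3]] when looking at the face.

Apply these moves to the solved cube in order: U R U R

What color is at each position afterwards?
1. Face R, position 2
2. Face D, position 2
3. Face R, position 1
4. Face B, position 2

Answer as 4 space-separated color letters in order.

Answer: B Y W W

Derivation:
After move 1 (U): U=WWWW F=RRGG R=BBRR B=OOBB L=GGOO
After move 2 (R): R=RBRB U=WRWG F=RYGY D=YBYO B=WOWB
After move 3 (U): U=WWGR F=RBGY R=WORB B=GGWB L=RYOO
After move 4 (R): R=RWBO U=WBGY F=RBGO D=YWYG B=RGWB
Query 1: R[2] = B
Query 2: D[2] = Y
Query 3: R[1] = W
Query 4: B[2] = W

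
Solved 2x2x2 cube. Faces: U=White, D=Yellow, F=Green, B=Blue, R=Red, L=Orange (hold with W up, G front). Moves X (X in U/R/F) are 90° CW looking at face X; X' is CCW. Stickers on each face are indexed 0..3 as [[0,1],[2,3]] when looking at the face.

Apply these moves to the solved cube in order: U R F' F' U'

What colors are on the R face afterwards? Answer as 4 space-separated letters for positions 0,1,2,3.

After move 1 (U): U=WWWW F=RRGG R=BBRR B=OOBB L=GGOO
After move 2 (R): R=RBRB U=WRWG F=RYGY D=YBYO B=WOWB
After move 3 (F'): F=YYRG U=WRRR R=BBYB D=GOYO L=GGOW
After move 4 (F'): F=YGYR U=WRBY R=OBGB D=GWYO L=GROR
After move 5 (U'): U=RYWB F=GRYR R=YGGB B=OBWB L=WOOR
Query: R face = YGGB

Answer: Y G G B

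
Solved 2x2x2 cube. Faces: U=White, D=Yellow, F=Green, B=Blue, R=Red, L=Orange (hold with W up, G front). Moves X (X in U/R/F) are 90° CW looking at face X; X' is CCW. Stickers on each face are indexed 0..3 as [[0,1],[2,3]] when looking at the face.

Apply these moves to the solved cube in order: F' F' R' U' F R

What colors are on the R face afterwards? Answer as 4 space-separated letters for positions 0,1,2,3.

After move 1 (F'): F=GGGG U=WWRR R=YRYR D=OOYY L=OWOW
After move 2 (F'): F=GGGG U=WWYY R=OROR D=WWYY L=OROR
After move 3 (R'): R=RROO U=WBYB F=GWGY D=WGYG B=YBWB
After move 4 (U'): U=BBWY F=ORGY R=GWOO B=RRWB L=YBOR
After move 5 (F): F=GOYR U=BBRB R=WWYO D=OGYG L=YWOG
After move 6 (R): R=YWOW U=BORR F=GGYG D=OWYR B=BRBB
Query: R face = YWOW

Answer: Y W O W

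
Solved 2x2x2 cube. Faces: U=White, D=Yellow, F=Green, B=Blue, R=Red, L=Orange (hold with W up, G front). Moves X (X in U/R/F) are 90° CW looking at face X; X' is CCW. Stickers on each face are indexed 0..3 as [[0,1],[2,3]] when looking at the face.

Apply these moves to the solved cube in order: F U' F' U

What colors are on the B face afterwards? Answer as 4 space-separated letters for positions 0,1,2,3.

After move 1 (F): F=GGGG U=WWOO R=WRWR D=RRYY L=OYOY
After move 2 (U'): U=WOWO F=OYGG R=GGWR B=WRBB L=BBOY
After move 3 (F'): F=YGOG U=WOGW R=RGRR D=BYYY L=BOOW
After move 4 (U): U=GWWO F=RGOG R=WRRR B=BOBB L=YGOW
Query: B face = BOBB

Answer: B O B B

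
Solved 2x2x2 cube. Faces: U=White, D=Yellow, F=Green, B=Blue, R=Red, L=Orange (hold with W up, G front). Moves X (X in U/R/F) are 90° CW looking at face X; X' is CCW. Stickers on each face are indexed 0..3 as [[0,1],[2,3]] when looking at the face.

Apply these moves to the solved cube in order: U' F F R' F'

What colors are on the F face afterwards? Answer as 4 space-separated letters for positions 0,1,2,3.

After move 1 (U'): U=WWWW F=OOGG R=GGRR B=RRBB L=BBOO
After move 2 (F): F=GOGO U=WWOB R=WGWR D=RGYY L=BYOY
After move 3 (F): F=GGOO U=WWYY R=OGBR D=WWYY L=BROG
After move 4 (R'): R=GROB U=WBYR F=GWOY D=WGYO B=YRWB
After move 5 (F'): F=WYGO U=WBGO R=GRWB D=RGYO L=BROY
Query: F face = WYGO

Answer: W Y G O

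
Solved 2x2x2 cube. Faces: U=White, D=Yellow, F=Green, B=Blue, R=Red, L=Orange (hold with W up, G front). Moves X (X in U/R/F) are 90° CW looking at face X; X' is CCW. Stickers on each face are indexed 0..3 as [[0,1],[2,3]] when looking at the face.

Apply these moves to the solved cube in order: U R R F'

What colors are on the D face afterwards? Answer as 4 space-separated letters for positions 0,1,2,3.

Answer: G O Y W

Derivation:
After move 1 (U): U=WWWW F=RRGG R=BBRR B=OOBB L=GGOO
After move 2 (R): R=RBRB U=WRWG F=RYGY D=YBYO B=WOWB
After move 3 (R): R=RRBB U=WYWY F=RBGO D=YWYW B=GORB
After move 4 (F'): F=BORG U=WYRB R=WRYB D=GOYW L=GYOW
Query: D face = GOYW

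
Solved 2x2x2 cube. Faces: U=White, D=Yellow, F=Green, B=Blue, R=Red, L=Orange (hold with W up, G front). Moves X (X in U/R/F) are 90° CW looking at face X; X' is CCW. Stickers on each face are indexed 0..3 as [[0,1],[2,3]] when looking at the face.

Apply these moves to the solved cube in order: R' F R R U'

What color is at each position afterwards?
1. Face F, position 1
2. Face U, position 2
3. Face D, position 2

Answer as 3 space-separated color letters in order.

Answer: Y W Y

Derivation:
After move 1 (R'): R=RRRR U=WBWB F=GWGW D=YGYG B=YBYB
After move 2 (F): F=GGWW U=WBOO R=WRBR D=RRYG L=OYOG
After move 3 (R): R=BWRR U=WGOW F=GRWG D=RYYY B=OBBB
After move 4 (R): R=RBRW U=WROG F=GYWY D=RBYO B=WBGB
After move 5 (U'): U=RGWO F=OYWY R=GYRW B=RBGB L=WBOG
Query 1: F[1] = Y
Query 2: U[2] = W
Query 3: D[2] = Y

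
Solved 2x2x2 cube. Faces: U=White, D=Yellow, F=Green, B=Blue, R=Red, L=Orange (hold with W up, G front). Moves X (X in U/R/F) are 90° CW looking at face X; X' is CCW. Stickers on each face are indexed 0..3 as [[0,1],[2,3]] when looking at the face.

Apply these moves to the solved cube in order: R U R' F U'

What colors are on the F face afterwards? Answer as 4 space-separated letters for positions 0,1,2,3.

After move 1 (R): R=RRRR U=WGWG F=GYGY D=YBYB B=WBWB
After move 2 (U): U=WWGG F=RRGY R=WBRR B=OOWB L=GYOO
After move 3 (R'): R=BRWR U=WWGO F=RWGG D=YRYY B=BOBB
After move 4 (F): F=GRGW U=WWOY R=GROR D=WBYY L=GYOR
After move 5 (U'): U=WYWO F=GYGW R=GROR B=GRBB L=BOOR
Query: F face = GYGW

Answer: G Y G W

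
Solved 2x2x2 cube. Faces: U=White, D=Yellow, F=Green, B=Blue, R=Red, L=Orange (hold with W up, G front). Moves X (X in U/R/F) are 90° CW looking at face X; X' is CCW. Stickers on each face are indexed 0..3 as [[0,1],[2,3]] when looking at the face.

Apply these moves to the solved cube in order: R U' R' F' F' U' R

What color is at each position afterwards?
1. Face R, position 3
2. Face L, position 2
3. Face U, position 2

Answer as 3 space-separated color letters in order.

After move 1 (R): R=RRRR U=WGWG F=GYGY D=YBYB B=WBWB
After move 2 (U'): U=GGWW F=OOGY R=GYRR B=RRWB L=WBOO
After move 3 (R'): R=YRGR U=GWWR F=OGGW D=YOYY B=BRBB
After move 4 (F'): F=GWOG U=GWYG R=ORYR D=BOYY L=WROW
After move 5 (F'): F=WGGO U=GWOY R=ORBR D=RWYY L=WGOY
After move 6 (U'): U=WYGO F=WGGO R=WGBR B=ORBB L=BROY
After move 7 (R): R=BWRG U=WGGO F=WWGY D=RBYO B=ORYB
Query 1: R[3] = G
Query 2: L[2] = O
Query 3: U[2] = G

Answer: G O G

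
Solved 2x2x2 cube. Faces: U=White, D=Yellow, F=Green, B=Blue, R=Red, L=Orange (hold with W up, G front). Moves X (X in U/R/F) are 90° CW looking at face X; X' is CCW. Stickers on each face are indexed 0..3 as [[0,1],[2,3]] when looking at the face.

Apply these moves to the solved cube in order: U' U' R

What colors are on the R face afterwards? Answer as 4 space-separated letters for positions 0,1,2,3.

Answer: R O R O

Derivation:
After move 1 (U'): U=WWWW F=OOGG R=GGRR B=RRBB L=BBOO
After move 2 (U'): U=WWWW F=BBGG R=OORR B=GGBB L=RROO
After move 3 (R): R=RORO U=WBWG F=BYGY D=YBYG B=WGWB
Query: R face = RORO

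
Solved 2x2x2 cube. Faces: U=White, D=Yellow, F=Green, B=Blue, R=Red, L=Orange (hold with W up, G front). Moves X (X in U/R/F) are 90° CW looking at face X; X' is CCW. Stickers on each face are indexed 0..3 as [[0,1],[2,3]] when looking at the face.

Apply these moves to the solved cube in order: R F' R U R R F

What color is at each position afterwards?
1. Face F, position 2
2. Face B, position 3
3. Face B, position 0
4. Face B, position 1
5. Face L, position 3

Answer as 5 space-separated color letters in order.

Answer: O B B G W

Derivation:
After move 1 (R): R=RRRR U=WGWG F=GYGY D=YBYB B=WBWB
After move 2 (F'): F=YYGG U=WGRR R=BRYR D=OOYB L=OGOW
After move 3 (R): R=YBRR U=WYRG F=YOGB D=OWYW B=RBGB
After move 4 (U): U=RWGY F=YBGB R=RBRR B=OGGB L=YOOW
After move 5 (R): R=RRRB U=RBGB F=YWGW D=OGYO B=YGWB
After move 6 (R): R=RRBR U=RWGW F=YGGO D=OWYY B=BGBB
After move 7 (F): F=GYOG U=RWWO R=GRWR D=BRYY L=YOOW
Query 1: F[2] = O
Query 2: B[3] = B
Query 3: B[0] = B
Query 4: B[1] = G
Query 5: L[3] = W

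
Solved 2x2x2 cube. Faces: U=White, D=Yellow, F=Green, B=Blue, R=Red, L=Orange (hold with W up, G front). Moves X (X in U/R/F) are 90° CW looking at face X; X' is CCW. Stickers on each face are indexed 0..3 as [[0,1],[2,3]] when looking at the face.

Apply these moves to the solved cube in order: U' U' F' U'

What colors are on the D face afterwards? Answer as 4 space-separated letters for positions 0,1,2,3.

Answer: R O Y Y

Derivation:
After move 1 (U'): U=WWWW F=OOGG R=GGRR B=RRBB L=BBOO
After move 2 (U'): U=WWWW F=BBGG R=OORR B=GGBB L=RROO
After move 3 (F'): F=BGBG U=WWOR R=YOYR D=ROYY L=RWOW
After move 4 (U'): U=WRWO F=RWBG R=BGYR B=YOBB L=GGOW
Query: D face = ROYY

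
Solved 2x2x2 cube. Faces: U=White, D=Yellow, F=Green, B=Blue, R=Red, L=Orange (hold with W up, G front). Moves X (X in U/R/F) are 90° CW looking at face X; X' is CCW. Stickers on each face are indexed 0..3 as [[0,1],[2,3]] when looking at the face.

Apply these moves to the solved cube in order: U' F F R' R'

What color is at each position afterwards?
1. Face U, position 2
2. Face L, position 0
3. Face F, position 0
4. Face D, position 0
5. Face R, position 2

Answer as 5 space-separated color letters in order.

Answer: Y B G W G

Derivation:
After move 1 (U'): U=WWWW F=OOGG R=GGRR B=RRBB L=BBOO
After move 2 (F): F=GOGO U=WWOB R=WGWR D=RGYY L=BYOY
After move 3 (F): F=GGOO U=WWYY R=OGBR D=WWYY L=BROG
After move 4 (R'): R=GROB U=WBYR F=GWOY D=WGYO B=YRWB
After move 5 (R'): R=RBGO U=WWYY F=GBOR D=WWYY B=ORGB
Query 1: U[2] = Y
Query 2: L[0] = B
Query 3: F[0] = G
Query 4: D[0] = W
Query 5: R[2] = G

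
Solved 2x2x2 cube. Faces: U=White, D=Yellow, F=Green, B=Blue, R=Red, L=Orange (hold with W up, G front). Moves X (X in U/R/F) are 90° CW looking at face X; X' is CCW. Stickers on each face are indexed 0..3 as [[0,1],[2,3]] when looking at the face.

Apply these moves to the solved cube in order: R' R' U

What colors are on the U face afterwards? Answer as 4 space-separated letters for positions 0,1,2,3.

Answer: W W Y Y

Derivation:
After move 1 (R'): R=RRRR U=WBWB F=GWGW D=YGYG B=YBYB
After move 2 (R'): R=RRRR U=WYWY F=GBGB D=YWYW B=GBGB
After move 3 (U): U=WWYY F=RRGB R=GBRR B=OOGB L=GBOO
Query: U face = WWYY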